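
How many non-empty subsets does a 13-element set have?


Total subsets = 2^n = 2^13 = 8192
Non-empty subsets exclude the empty set: 2^n - 1
= 8192 - 1
= 8191

Number of non-empty subsets = 8191


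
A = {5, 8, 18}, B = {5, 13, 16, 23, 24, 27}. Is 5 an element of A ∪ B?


A = {5, 8, 18}, B = {5, 13, 16, 23, 24, 27}
A ∪ B = all elements in A or B
A ∪ B = {5, 8, 13, 16, 18, 23, 24, 27}
Checking if 5 ∈ A ∪ B
5 is in A ∪ B → True

5 ∈ A ∪ B


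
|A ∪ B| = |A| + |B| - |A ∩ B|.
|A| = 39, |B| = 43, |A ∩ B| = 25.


|A ∪ B| = |A| + |B| - |A ∩ B|
= 39 + 43 - 25
= 57

|A ∪ B| = 57


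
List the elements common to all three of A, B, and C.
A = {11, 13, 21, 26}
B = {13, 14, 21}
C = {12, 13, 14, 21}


A ∩ B = {13, 21}
(A ∩ B) ∩ C = {13, 21}

A ∩ B ∩ C = {13, 21}


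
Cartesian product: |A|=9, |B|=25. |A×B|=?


|A × B| = |A| × |B|
= 9 × 25
= 225

|A × B| = 225


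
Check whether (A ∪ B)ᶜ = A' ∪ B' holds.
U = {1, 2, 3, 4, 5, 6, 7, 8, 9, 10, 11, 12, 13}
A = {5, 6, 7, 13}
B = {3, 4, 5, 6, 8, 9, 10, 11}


LHS: A ∪ B = {3, 4, 5, 6, 7, 8, 9, 10, 11, 13}
(A ∪ B)' = U \ (A ∪ B) = {1, 2, 12}
A' = {1, 2, 3, 4, 8, 9, 10, 11, 12}, B' = {1, 2, 7, 12, 13}
Claimed RHS: A' ∪ B' = {1, 2, 3, 4, 7, 8, 9, 10, 11, 12, 13}
Identity is INVALID: LHS = {1, 2, 12} but the RHS claimed here equals {1, 2, 3, 4, 7, 8, 9, 10, 11, 12, 13}. The correct form is (A ∪ B)' = A' ∩ B'.

Identity is invalid: (A ∪ B)' = {1, 2, 12} but A' ∪ B' = {1, 2, 3, 4, 7, 8, 9, 10, 11, 12, 13}. The correct De Morgan law is (A ∪ B)' = A' ∩ B'.


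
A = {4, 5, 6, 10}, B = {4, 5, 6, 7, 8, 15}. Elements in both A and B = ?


A = {4, 5, 6, 10}
B = {4, 5, 6, 7, 8, 15}
Region: in both A and B
Elements: {4, 5, 6}

Elements in both A and B: {4, 5, 6}


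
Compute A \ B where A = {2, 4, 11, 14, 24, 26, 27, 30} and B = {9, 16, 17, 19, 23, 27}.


A \ B = elements in A but not in B
A = {2, 4, 11, 14, 24, 26, 27, 30}
B = {9, 16, 17, 19, 23, 27}
Remove from A any elements in B
A \ B = {2, 4, 11, 14, 24, 26, 30}

A \ B = {2, 4, 11, 14, 24, 26, 30}


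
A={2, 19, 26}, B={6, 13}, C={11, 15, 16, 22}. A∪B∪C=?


A ∪ B = {2, 6, 13, 19, 26}
(A ∪ B) ∪ C = {2, 6, 11, 13, 15, 16, 19, 22, 26}

A ∪ B ∪ C = {2, 6, 11, 13, 15, 16, 19, 22, 26}


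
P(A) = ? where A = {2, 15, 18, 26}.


|A| = 4, so |P(A)| = 2^4 = 16
Enumerate subsets by cardinality (0 to 4):
∅, {2}, {15}, {18}, {26}, {2, 15}, {2, 18}, {2, 26}, {15, 18}, {15, 26}, {18, 26}, {2, 15, 18}, {2, 15, 26}, {2, 18, 26}, {15, 18, 26}, {2, 15, 18, 26}

P(A) has 16 subsets: ∅, {2}, {15}, {18}, {26}, {2, 15}, {2, 18}, {2, 26}, {15, 18}, {15, 26}, {18, 26}, {2, 15, 18}, {2, 15, 26}, {2, 18, 26}, {15, 18, 26}, {2, 15, 18, 26}


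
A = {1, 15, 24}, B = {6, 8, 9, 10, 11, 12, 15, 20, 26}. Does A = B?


Two sets are equal iff they have exactly the same elements.
A = {1, 15, 24}
B = {6, 8, 9, 10, 11, 12, 15, 20, 26}
Differences: {1, 6, 8, 9, 10, 11, 12, 20, 24, 26}
A ≠ B

No, A ≠ B


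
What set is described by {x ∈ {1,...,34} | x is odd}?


Checking each candidate:
Condition: odd numbers in {1,...,34}
Result = {1, 3, 5, 7, 9, 11, 13, 15, 17, 19, 21, 23, 25, 27, 29, 31, 33}

{1, 3, 5, 7, 9, 11, 13, 15, 17, 19, 21, 23, 25, 27, 29, 31, 33}


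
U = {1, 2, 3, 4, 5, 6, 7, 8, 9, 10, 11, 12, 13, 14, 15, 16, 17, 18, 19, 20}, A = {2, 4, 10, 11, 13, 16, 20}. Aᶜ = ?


Aᶜ = U \ A = elements in U but not in A
U = {1, 2, 3, 4, 5, 6, 7, 8, 9, 10, 11, 12, 13, 14, 15, 16, 17, 18, 19, 20}
A = {2, 4, 10, 11, 13, 16, 20}
Aᶜ = {1, 3, 5, 6, 7, 8, 9, 12, 14, 15, 17, 18, 19}

Aᶜ = {1, 3, 5, 6, 7, 8, 9, 12, 14, 15, 17, 18, 19}


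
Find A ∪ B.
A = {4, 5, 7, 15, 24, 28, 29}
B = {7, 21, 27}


A ∪ B = all elements in A or B (or both)
A = {4, 5, 7, 15, 24, 28, 29}
B = {7, 21, 27}
A ∪ B = {4, 5, 7, 15, 21, 24, 27, 28, 29}

A ∪ B = {4, 5, 7, 15, 21, 24, 27, 28, 29}


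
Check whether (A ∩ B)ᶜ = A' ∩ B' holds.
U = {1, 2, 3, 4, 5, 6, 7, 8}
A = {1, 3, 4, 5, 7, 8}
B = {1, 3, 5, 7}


LHS: A ∩ B = {1, 3, 5, 7}
(A ∩ B)' = U \ (A ∩ B) = {2, 4, 6, 8}
A' = {2, 6}, B' = {2, 4, 6, 8}
Claimed RHS: A' ∩ B' = {2, 6}
Identity is INVALID: LHS = {2, 4, 6, 8} but the RHS claimed here equals {2, 6}. The correct form is (A ∩ B)' = A' ∪ B'.

Identity is invalid: (A ∩ B)' = {2, 4, 6, 8} but A' ∩ B' = {2, 6}. The correct De Morgan law is (A ∩ B)' = A' ∪ B'.


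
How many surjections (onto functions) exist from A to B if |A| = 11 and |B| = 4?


n = |A| = 11, k = |B| = 4. Surjections via inclusion-exclusion:
S(n,k) = Σ(-1)^i × C(k,i) × (k-i)^n, i=0 to k
i=0: (-1)^0×C(4,0)×4^11 = 4194304
i=1: (-1)^1×C(4,1)×3^11 = -708588
i=2: (-1)^2×C(4,2)×2^11 = 12288
i=3: (-1)^3×C(4,3)×1^11 = -4
i=4: (-1)^4×C(4,4)×0^11 = 0
Total = 3498000

Number of surjections = 3498000


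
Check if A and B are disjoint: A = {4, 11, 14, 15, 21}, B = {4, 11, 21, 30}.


Disjoint means A ∩ B = ∅.
A ∩ B = {4, 11, 21}
A ∩ B ≠ ∅, so A and B are NOT disjoint.

No, A and B are not disjoint (A ∩ B = {4, 11, 21})


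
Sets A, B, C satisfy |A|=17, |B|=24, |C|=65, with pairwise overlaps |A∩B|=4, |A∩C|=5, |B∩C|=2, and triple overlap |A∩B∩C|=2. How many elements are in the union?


|A∪B∪C| = |A|+|B|+|C| - |A∩B|-|A∩C|-|B∩C| + |A∩B∩C|
= 17+24+65 - 4-5-2 + 2
= 106 - 11 + 2
= 97

|A ∪ B ∪ C| = 97


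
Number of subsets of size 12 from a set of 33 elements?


C(n,k) = n! / (k!(n-k)!)
C(33,12) = 33! / (12!21!)
= 354817320

C(33,12) = 354817320


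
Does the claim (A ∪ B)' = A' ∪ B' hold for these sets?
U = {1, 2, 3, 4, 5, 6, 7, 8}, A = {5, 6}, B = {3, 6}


LHS: A ∪ B = {3, 5, 6}
(A ∪ B)' = U \ (A ∪ B) = {1, 2, 4, 7, 8}
A' = {1, 2, 3, 4, 7, 8}, B' = {1, 2, 4, 5, 7, 8}
Claimed RHS: A' ∪ B' = {1, 2, 3, 4, 5, 7, 8}
Identity is INVALID: LHS = {1, 2, 4, 7, 8} but the RHS claimed here equals {1, 2, 3, 4, 5, 7, 8}. The correct form is (A ∪ B)' = A' ∩ B'.

Identity is invalid: (A ∪ B)' = {1, 2, 4, 7, 8} but A' ∪ B' = {1, 2, 3, 4, 5, 7, 8}. The correct De Morgan law is (A ∪ B)' = A' ∩ B'.


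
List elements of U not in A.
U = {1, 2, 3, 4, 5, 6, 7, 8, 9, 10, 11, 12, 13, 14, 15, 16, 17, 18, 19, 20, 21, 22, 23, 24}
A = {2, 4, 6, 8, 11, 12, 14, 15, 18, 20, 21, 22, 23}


Aᶜ = U \ A = elements in U but not in A
U = {1, 2, 3, 4, 5, 6, 7, 8, 9, 10, 11, 12, 13, 14, 15, 16, 17, 18, 19, 20, 21, 22, 23, 24}
A = {2, 4, 6, 8, 11, 12, 14, 15, 18, 20, 21, 22, 23}
Aᶜ = {1, 3, 5, 7, 9, 10, 13, 16, 17, 19, 24}

Aᶜ = {1, 3, 5, 7, 9, 10, 13, 16, 17, 19, 24}


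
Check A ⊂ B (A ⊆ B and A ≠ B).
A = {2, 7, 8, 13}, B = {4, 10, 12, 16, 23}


A ⊂ B requires: A ⊆ B AND A ≠ B.
A ⊆ B? No
A ⊄ B, so A is not a proper subset.

No, A is not a proper subset of B


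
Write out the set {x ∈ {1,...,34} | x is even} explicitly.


Checking each candidate:
Condition: even numbers in {1,...,34}
Result = {2, 4, 6, 8, 10, 12, 14, 16, 18, 20, 22, 24, 26, 28, 30, 32, 34}

{2, 4, 6, 8, 10, 12, 14, 16, 18, 20, 22, 24, 26, 28, 30, 32, 34}


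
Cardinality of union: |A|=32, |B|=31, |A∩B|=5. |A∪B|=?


|A ∪ B| = |A| + |B| - |A ∩ B|
= 32 + 31 - 5
= 58

|A ∪ B| = 58


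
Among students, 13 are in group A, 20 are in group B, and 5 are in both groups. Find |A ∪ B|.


|A ∪ B| = |A| + |B| - |A ∩ B|
= 13 + 20 - 5
= 28

|A ∪ B| = 28


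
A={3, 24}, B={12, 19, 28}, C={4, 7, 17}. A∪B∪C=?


A ∪ B = {3, 12, 19, 24, 28}
(A ∪ B) ∪ C = {3, 4, 7, 12, 17, 19, 24, 28}

A ∪ B ∪ C = {3, 4, 7, 12, 17, 19, 24, 28}


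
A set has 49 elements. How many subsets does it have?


Number of subsets = 2^n
= 2^49
= 562949953421312

|P(A)| = 562949953421312


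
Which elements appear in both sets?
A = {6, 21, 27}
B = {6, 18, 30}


A ∩ B = elements in both A and B
A = {6, 21, 27}
B = {6, 18, 30}
A ∩ B = {6}

A ∩ B = {6}


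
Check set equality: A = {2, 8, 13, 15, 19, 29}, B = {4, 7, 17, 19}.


Two sets are equal iff they have exactly the same elements.
A = {2, 8, 13, 15, 19, 29}
B = {4, 7, 17, 19}
Differences: {2, 4, 7, 8, 13, 15, 17, 29}
A ≠ B

No, A ≠ B


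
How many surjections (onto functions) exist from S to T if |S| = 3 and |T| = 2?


n = |S| = 3, k = |T| = 2. Surjections via inclusion-exclusion:
S(n,k) = Σ(-1)^i × C(k,i) × (k-i)^n, i=0 to k
i=0: (-1)^0×C(2,0)×2^3 = 8
i=1: (-1)^1×C(2,1)×1^3 = -2
i=2: (-1)^2×C(2,2)×0^3 = 0
Total = 6

Number of surjections = 6


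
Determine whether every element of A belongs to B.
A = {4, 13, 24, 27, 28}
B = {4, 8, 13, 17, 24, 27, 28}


A ⊆ B means every element of A is in B.
All elements of A are in B.
So A ⊆ B.

Yes, A ⊆ B


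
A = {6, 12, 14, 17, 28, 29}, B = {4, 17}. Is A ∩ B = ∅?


Disjoint means A ∩ B = ∅.
A ∩ B = {17}
A ∩ B ≠ ∅, so A and B are NOT disjoint.

No, A and B are not disjoint (A ∩ B = {17})


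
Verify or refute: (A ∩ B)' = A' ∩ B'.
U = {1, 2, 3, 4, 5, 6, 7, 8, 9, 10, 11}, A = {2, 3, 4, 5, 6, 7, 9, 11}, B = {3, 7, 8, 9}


LHS: A ∩ B = {3, 7, 9}
(A ∩ B)' = U \ (A ∩ B) = {1, 2, 4, 5, 6, 8, 10, 11}
A' = {1, 8, 10}, B' = {1, 2, 4, 5, 6, 10, 11}
Claimed RHS: A' ∩ B' = {1, 10}
Identity is INVALID: LHS = {1, 2, 4, 5, 6, 8, 10, 11} but the RHS claimed here equals {1, 10}. The correct form is (A ∩ B)' = A' ∪ B'.

Identity is invalid: (A ∩ B)' = {1, 2, 4, 5, 6, 8, 10, 11} but A' ∩ B' = {1, 10}. The correct De Morgan law is (A ∩ B)' = A' ∪ B'.


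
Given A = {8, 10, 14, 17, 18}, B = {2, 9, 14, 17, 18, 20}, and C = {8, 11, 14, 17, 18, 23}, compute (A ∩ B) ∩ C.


A ∩ B = {14, 17, 18}
(A ∩ B) ∩ C = {14, 17, 18}

A ∩ B ∩ C = {14, 17, 18}


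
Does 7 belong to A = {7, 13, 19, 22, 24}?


A = {7, 13, 19, 22, 24}
Checking if 7 is in A
7 is in A → True

7 ∈ A


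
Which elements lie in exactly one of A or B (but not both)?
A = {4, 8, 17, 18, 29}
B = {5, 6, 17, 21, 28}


A △ B = (A \ B) ∪ (B \ A) = elements in exactly one of A or B
A \ B = {4, 8, 18, 29}
B \ A = {5, 6, 21, 28}
A △ B = {4, 5, 6, 8, 18, 21, 28, 29}

A △ B = {4, 5, 6, 8, 18, 21, 28, 29}


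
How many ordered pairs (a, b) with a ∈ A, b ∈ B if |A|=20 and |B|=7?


|A × B| = |A| × |B|
= 20 × 7
= 140

|A × B| = 140


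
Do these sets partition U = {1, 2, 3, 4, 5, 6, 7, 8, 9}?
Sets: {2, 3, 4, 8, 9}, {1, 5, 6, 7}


A partition requires: (1) non-empty parts, (2) pairwise disjoint, (3) union = U
Parts: {2, 3, 4, 8, 9}, {1, 5, 6, 7}
Union of parts: {1, 2, 3, 4, 5, 6, 7, 8, 9}
U = {1, 2, 3, 4, 5, 6, 7, 8, 9}
All non-empty? True
Pairwise disjoint? True
Covers U? True

Yes, valid partition


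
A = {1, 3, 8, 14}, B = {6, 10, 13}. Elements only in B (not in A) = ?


A = {1, 3, 8, 14}
B = {6, 10, 13}
Region: only in B (not in A)
Elements: {6, 10, 13}

Elements only in B (not in A): {6, 10, 13}


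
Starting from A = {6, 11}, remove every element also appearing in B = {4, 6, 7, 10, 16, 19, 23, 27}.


A \ B = elements in A but not in B
A = {6, 11}
B = {4, 6, 7, 10, 16, 19, 23, 27}
Remove from A any elements in B
A \ B = {11}

A \ B = {11}


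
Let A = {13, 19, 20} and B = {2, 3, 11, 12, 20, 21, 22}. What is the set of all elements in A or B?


A ∪ B = all elements in A or B (or both)
A = {13, 19, 20}
B = {2, 3, 11, 12, 20, 21, 22}
A ∪ B = {2, 3, 11, 12, 13, 19, 20, 21, 22}

A ∪ B = {2, 3, 11, 12, 13, 19, 20, 21, 22}


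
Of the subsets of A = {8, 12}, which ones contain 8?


A subset of A contains 8 iff the remaining 1 elements form any subset of A \ {8}.
Count: 2^(n-1) = 2^1 = 2
Subsets containing 8: {8}, {8, 12}

Subsets containing 8 (2 total): {8}, {8, 12}


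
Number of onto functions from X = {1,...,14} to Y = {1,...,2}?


n = |X| = 14, k = |Y| = 2. Surjections via inclusion-exclusion:
S(n,k) = Σ(-1)^i × C(k,i) × (k-i)^n, i=0 to k
i=0: (-1)^0×C(2,0)×2^14 = 16384
i=1: (-1)^1×C(2,1)×1^14 = -2
i=2: (-1)^2×C(2,2)×0^14 = 0
Total = 16382

Number of surjections = 16382


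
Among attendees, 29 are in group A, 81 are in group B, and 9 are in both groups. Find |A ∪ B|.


|A ∪ B| = |A| + |B| - |A ∩ B|
= 29 + 81 - 9
= 101

|A ∪ B| = 101


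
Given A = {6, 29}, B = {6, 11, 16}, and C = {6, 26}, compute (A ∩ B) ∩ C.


A ∩ B = {6}
(A ∩ B) ∩ C = {6}

A ∩ B ∩ C = {6}


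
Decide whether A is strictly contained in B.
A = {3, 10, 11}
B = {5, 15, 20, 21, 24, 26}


A ⊂ B requires: A ⊆ B AND A ≠ B.
A ⊆ B? No
A ⊄ B, so A is not a proper subset.

No, A is not a proper subset of B


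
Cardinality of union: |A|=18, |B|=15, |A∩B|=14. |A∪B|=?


|A ∪ B| = |A| + |B| - |A ∩ B|
= 18 + 15 - 14
= 19

|A ∪ B| = 19


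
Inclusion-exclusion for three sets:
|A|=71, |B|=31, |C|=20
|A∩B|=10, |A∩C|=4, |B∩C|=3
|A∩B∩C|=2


|A∪B∪C| = |A|+|B|+|C| - |A∩B|-|A∩C|-|B∩C| + |A∩B∩C|
= 71+31+20 - 10-4-3 + 2
= 122 - 17 + 2
= 107

|A ∪ B ∪ C| = 107


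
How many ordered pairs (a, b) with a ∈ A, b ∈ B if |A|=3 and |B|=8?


|A × B| = |A| × |B|
= 3 × 8
= 24

|A × B| = 24


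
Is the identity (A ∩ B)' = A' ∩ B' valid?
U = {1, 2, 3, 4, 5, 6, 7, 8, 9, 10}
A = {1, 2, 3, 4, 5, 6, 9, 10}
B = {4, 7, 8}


LHS: A ∩ B = {4}
(A ∩ B)' = U \ (A ∩ B) = {1, 2, 3, 5, 6, 7, 8, 9, 10}
A' = {7, 8}, B' = {1, 2, 3, 5, 6, 9, 10}
Claimed RHS: A' ∩ B' = ∅
Identity is INVALID: LHS = {1, 2, 3, 5, 6, 7, 8, 9, 10} but the RHS claimed here equals ∅. The correct form is (A ∩ B)' = A' ∪ B'.

Identity is invalid: (A ∩ B)' = {1, 2, 3, 5, 6, 7, 8, 9, 10} but A' ∩ B' = ∅. The correct De Morgan law is (A ∩ B)' = A' ∪ B'.


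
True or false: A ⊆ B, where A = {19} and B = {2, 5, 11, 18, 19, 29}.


A ⊆ B means every element of A is in B.
All elements of A are in B.
So A ⊆ B.

Yes, A ⊆ B


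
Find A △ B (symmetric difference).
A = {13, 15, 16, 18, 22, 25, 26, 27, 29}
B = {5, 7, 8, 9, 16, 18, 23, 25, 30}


A △ B = (A \ B) ∪ (B \ A) = elements in exactly one of A or B
A \ B = {13, 15, 22, 26, 27, 29}
B \ A = {5, 7, 8, 9, 23, 30}
A △ B = {5, 7, 8, 9, 13, 15, 22, 23, 26, 27, 29, 30}

A △ B = {5, 7, 8, 9, 13, 15, 22, 23, 26, 27, 29, 30}


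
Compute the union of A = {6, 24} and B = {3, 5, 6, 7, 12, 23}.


A ∪ B = all elements in A or B (or both)
A = {6, 24}
B = {3, 5, 6, 7, 12, 23}
A ∪ B = {3, 5, 6, 7, 12, 23, 24}

A ∪ B = {3, 5, 6, 7, 12, 23, 24}


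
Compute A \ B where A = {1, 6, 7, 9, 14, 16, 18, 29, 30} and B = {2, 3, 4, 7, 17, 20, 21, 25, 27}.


A \ B = elements in A but not in B
A = {1, 6, 7, 9, 14, 16, 18, 29, 30}
B = {2, 3, 4, 7, 17, 20, 21, 25, 27}
Remove from A any elements in B
A \ B = {1, 6, 9, 14, 16, 18, 29, 30}

A \ B = {1, 6, 9, 14, 16, 18, 29, 30}


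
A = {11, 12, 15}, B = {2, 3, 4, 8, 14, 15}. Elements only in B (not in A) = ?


A = {11, 12, 15}
B = {2, 3, 4, 8, 14, 15}
Region: only in B (not in A)
Elements: {2, 3, 4, 8, 14}

Elements only in B (not in A): {2, 3, 4, 8, 14}


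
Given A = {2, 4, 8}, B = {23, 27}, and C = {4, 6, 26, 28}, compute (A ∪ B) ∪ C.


A ∪ B = {2, 4, 8, 23, 27}
(A ∪ B) ∪ C = {2, 4, 6, 8, 23, 26, 27, 28}

A ∪ B ∪ C = {2, 4, 6, 8, 23, 26, 27, 28}


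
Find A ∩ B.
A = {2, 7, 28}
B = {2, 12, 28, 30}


A ∩ B = elements in both A and B
A = {2, 7, 28}
B = {2, 12, 28, 30}
A ∩ B = {2, 28}

A ∩ B = {2, 28}


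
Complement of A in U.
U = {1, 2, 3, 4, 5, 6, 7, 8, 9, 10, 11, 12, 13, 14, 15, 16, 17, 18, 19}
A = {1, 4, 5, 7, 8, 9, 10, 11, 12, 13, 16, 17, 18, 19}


Aᶜ = U \ A = elements in U but not in A
U = {1, 2, 3, 4, 5, 6, 7, 8, 9, 10, 11, 12, 13, 14, 15, 16, 17, 18, 19}
A = {1, 4, 5, 7, 8, 9, 10, 11, 12, 13, 16, 17, 18, 19}
Aᶜ = {2, 3, 6, 14, 15}

Aᶜ = {2, 3, 6, 14, 15}


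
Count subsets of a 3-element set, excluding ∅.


Total subsets = 2^n = 2^3 = 8
Non-empty subsets exclude the empty set: 2^n - 1
= 8 - 1
= 7

Number of non-empty subsets = 7


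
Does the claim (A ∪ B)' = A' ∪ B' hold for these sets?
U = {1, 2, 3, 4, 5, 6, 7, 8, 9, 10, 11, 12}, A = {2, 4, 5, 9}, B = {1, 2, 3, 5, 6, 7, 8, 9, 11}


LHS: A ∪ B = {1, 2, 3, 4, 5, 6, 7, 8, 9, 11}
(A ∪ B)' = U \ (A ∪ B) = {10, 12}
A' = {1, 3, 6, 7, 8, 10, 11, 12}, B' = {4, 10, 12}
Claimed RHS: A' ∪ B' = {1, 3, 4, 6, 7, 8, 10, 11, 12}
Identity is INVALID: LHS = {10, 12} but the RHS claimed here equals {1, 3, 4, 6, 7, 8, 10, 11, 12}. The correct form is (A ∪ B)' = A' ∩ B'.

Identity is invalid: (A ∪ B)' = {10, 12} but A' ∪ B' = {1, 3, 4, 6, 7, 8, 10, 11, 12}. The correct De Morgan law is (A ∪ B)' = A' ∩ B'.


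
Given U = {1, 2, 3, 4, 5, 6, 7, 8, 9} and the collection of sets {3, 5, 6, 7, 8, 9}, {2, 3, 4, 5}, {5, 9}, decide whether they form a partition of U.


A partition requires: (1) non-empty parts, (2) pairwise disjoint, (3) union = U
Parts: {3, 5, 6, 7, 8, 9}, {2, 3, 4, 5}, {5, 9}
Union of parts: {2, 3, 4, 5, 6, 7, 8, 9}
U = {1, 2, 3, 4, 5, 6, 7, 8, 9}
All non-empty? True
Pairwise disjoint? False
Covers U? False

No, not a valid partition


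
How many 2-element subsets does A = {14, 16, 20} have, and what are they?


|A| = 3, so A has C(3,2) = 3 subsets of size 2.
Enumerate by choosing 2 elements from A at a time:
{14, 16}, {14, 20}, {16, 20}

2-element subsets (3 total): {14, 16}, {14, 20}, {16, 20}


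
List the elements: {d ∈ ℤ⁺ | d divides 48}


Checking each candidate:
Condition: positive divisors of 48
Result = {1, 2, 3, 4, 6, 8, 12, 16, 24, 48}

{1, 2, 3, 4, 6, 8, 12, 16, 24, 48}


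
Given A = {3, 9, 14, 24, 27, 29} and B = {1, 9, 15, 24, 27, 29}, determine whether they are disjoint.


Disjoint means A ∩ B = ∅.
A ∩ B = {9, 24, 27, 29}
A ∩ B ≠ ∅, so A and B are NOT disjoint.

No, A and B are not disjoint (A ∩ B = {9, 24, 27, 29})


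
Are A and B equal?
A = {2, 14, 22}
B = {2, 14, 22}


Two sets are equal iff they have exactly the same elements.
A = {2, 14, 22}
B = {2, 14, 22}
Same elements → A = B

Yes, A = B


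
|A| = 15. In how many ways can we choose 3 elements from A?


C(n,k) = n! / (k!(n-k)!)
C(15,3) = 15! / (3!12!)
= 455

C(15,3) = 455


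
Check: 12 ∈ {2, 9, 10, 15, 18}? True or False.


A = {2, 9, 10, 15, 18}
Checking if 12 is in A
12 is not in A → False

12 ∉ A


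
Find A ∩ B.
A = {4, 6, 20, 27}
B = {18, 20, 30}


A ∩ B = elements in both A and B
A = {4, 6, 20, 27}
B = {18, 20, 30}
A ∩ B = {20}

A ∩ B = {20}


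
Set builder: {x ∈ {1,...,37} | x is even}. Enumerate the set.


Checking each candidate:
Condition: even numbers in {1,...,37}
Result = {2, 4, 6, 8, 10, 12, 14, 16, 18, 20, 22, 24, 26, 28, 30, 32, 34, 36}

{2, 4, 6, 8, 10, 12, 14, 16, 18, 20, 22, 24, 26, 28, 30, 32, 34, 36}


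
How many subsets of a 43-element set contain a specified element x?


Subsets of A containing x correspond to subsets of A \ {x}, which has 42 elements.
Count = 2^(n-1) = 2^42
= 4398046511104

Number of subsets containing x = 4398046511104


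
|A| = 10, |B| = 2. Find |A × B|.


|A × B| = |A| × |B|
= 10 × 2
= 20

|A × B| = 20


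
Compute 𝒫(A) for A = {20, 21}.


|A| = 2, so |P(A)| = 2^2 = 4
Enumerate subsets by cardinality (0 to 2):
∅, {20}, {21}, {20, 21}

P(A) has 4 subsets: ∅, {20}, {21}, {20, 21}


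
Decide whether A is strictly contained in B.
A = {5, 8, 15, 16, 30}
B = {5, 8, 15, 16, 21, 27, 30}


A ⊂ B requires: A ⊆ B AND A ≠ B.
A ⊆ B? Yes
A = B? No
A ⊂ B: Yes (A is a proper subset of B)

Yes, A ⊂ B


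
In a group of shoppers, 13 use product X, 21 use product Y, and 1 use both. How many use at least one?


|A ∪ B| = |A| + |B| - |A ∩ B|
= 13 + 21 - 1
= 33

|A ∪ B| = 33


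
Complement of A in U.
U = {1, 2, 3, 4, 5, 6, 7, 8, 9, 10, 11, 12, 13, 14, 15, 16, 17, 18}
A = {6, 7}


Aᶜ = U \ A = elements in U but not in A
U = {1, 2, 3, 4, 5, 6, 7, 8, 9, 10, 11, 12, 13, 14, 15, 16, 17, 18}
A = {6, 7}
Aᶜ = {1, 2, 3, 4, 5, 8, 9, 10, 11, 12, 13, 14, 15, 16, 17, 18}

Aᶜ = {1, 2, 3, 4, 5, 8, 9, 10, 11, 12, 13, 14, 15, 16, 17, 18}


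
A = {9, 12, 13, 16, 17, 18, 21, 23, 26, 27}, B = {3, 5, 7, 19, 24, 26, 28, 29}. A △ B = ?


A △ B = (A \ B) ∪ (B \ A) = elements in exactly one of A or B
A \ B = {9, 12, 13, 16, 17, 18, 21, 23, 27}
B \ A = {3, 5, 7, 19, 24, 28, 29}
A △ B = {3, 5, 7, 9, 12, 13, 16, 17, 18, 19, 21, 23, 24, 27, 28, 29}

A △ B = {3, 5, 7, 9, 12, 13, 16, 17, 18, 19, 21, 23, 24, 27, 28, 29}


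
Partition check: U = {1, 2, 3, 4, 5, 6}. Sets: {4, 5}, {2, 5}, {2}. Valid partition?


A partition requires: (1) non-empty parts, (2) pairwise disjoint, (3) union = U
Parts: {4, 5}, {2, 5}, {2}
Union of parts: {2, 4, 5}
U = {1, 2, 3, 4, 5, 6}
All non-empty? True
Pairwise disjoint? False
Covers U? False

No, not a valid partition


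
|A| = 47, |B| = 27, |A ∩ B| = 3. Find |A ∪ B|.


|A ∪ B| = |A| + |B| - |A ∩ B|
= 47 + 27 - 3
= 71

|A ∪ B| = 71


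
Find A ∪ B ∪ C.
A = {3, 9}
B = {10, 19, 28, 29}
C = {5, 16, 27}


A ∪ B = {3, 9, 10, 19, 28, 29}
(A ∪ B) ∪ C = {3, 5, 9, 10, 16, 19, 27, 28, 29}

A ∪ B ∪ C = {3, 5, 9, 10, 16, 19, 27, 28, 29}


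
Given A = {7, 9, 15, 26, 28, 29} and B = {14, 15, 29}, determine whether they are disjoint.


Disjoint means A ∩ B = ∅.
A ∩ B = {15, 29}
A ∩ B ≠ ∅, so A and B are NOT disjoint.

No, A and B are not disjoint (A ∩ B = {15, 29})


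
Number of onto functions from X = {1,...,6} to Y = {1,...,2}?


n = |X| = 6, k = |Y| = 2. Surjections via inclusion-exclusion:
S(n,k) = Σ(-1)^i × C(k,i) × (k-i)^n, i=0 to k
i=0: (-1)^0×C(2,0)×2^6 = 64
i=1: (-1)^1×C(2,1)×1^6 = -2
i=2: (-1)^2×C(2,2)×0^6 = 0
Total = 62

Number of surjections = 62


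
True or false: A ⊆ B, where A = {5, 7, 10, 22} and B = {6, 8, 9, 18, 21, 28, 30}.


A ⊆ B means every element of A is in B.
Elements in A not in B: {5, 7, 10, 22}
So A ⊄ B.

No, A ⊄ B


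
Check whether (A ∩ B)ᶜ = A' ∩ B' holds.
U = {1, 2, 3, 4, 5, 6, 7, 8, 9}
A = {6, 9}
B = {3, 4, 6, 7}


LHS: A ∩ B = {6}
(A ∩ B)' = U \ (A ∩ B) = {1, 2, 3, 4, 5, 7, 8, 9}
A' = {1, 2, 3, 4, 5, 7, 8}, B' = {1, 2, 5, 8, 9}
Claimed RHS: A' ∩ B' = {1, 2, 5, 8}
Identity is INVALID: LHS = {1, 2, 3, 4, 5, 7, 8, 9} but the RHS claimed here equals {1, 2, 5, 8}. The correct form is (A ∩ B)' = A' ∪ B'.

Identity is invalid: (A ∩ B)' = {1, 2, 3, 4, 5, 7, 8, 9} but A' ∩ B' = {1, 2, 5, 8}. The correct De Morgan law is (A ∩ B)' = A' ∪ B'.


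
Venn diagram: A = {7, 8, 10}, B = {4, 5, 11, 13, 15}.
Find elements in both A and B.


A = {7, 8, 10}
B = {4, 5, 11, 13, 15}
Region: in both A and B
Elements: ∅

Elements in both A and B: ∅


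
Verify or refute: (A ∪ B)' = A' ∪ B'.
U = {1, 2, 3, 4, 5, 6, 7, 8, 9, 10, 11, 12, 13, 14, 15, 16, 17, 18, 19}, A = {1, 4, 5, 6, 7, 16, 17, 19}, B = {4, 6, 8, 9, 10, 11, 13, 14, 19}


LHS: A ∪ B = {1, 4, 5, 6, 7, 8, 9, 10, 11, 13, 14, 16, 17, 19}
(A ∪ B)' = U \ (A ∪ B) = {2, 3, 12, 15, 18}
A' = {2, 3, 8, 9, 10, 11, 12, 13, 14, 15, 18}, B' = {1, 2, 3, 5, 7, 12, 15, 16, 17, 18}
Claimed RHS: A' ∪ B' = {1, 2, 3, 5, 7, 8, 9, 10, 11, 12, 13, 14, 15, 16, 17, 18}
Identity is INVALID: LHS = {2, 3, 12, 15, 18} but the RHS claimed here equals {1, 2, 3, 5, 7, 8, 9, 10, 11, 12, 13, 14, 15, 16, 17, 18}. The correct form is (A ∪ B)' = A' ∩ B'.

Identity is invalid: (A ∪ B)' = {2, 3, 12, 15, 18} but A' ∪ B' = {1, 2, 3, 5, 7, 8, 9, 10, 11, 12, 13, 14, 15, 16, 17, 18}. The correct De Morgan law is (A ∪ B)' = A' ∩ B'.


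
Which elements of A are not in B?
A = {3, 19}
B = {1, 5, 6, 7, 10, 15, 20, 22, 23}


A \ B = elements in A but not in B
A = {3, 19}
B = {1, 5, 6, 7, 10, 15, 20, 22, 23}
Remove from A any elements in B
A \ B = {3, 19}

A \ B = {3, 19}


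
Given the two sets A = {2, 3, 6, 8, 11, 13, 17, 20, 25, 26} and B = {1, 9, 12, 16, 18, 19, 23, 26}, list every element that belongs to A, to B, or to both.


A ∪ B = all elements in A or B (or both)
A = {2, 3, 6, 8, 11, 13, 17, 20, 25, 26}
B = {1, 9, 12, 16, 18, 19, 23, 26}
A ∪ B = {1, 2, 3, 6, 8, 9, 11, 12, 13, 16, 17, 18, 19, 20, 23, 25, 26}

A ∪ B = {1, 2, 3, 6, 8, 9, 11, 12, 13, 16, 17, 18, 19, 20, 23, 25, 26}


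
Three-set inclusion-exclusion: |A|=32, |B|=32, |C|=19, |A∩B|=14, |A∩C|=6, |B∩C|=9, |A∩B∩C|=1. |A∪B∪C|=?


|A∪B∪C| = |A|+|B|+|C| - |A∩B|-|A∩C|-|B∩C| + |A∩B∩C|
= 32+32+19 - 14-6-9 + 1
= 83 - 29 + 1
= 55

|A ∪ B ∪ C| = 55


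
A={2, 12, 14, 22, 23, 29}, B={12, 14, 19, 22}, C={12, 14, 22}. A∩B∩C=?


A ∩ B = {12, 14, 22}
(A ∩ B) ∩ C = {12, 14, 22}

A ∩ B ∩ C = {12, 14, 22}


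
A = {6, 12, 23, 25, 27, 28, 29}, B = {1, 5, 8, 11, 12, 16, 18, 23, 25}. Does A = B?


Two sets are equal iff they have exactly the same elements.
A = {6, 12, 23, 25, 27, 28, 29}
B = {1, 5, 8, 11, 12, 16, 18, 23, 25}
Differences: {1, 5, 6, 8, 11, 16, 18, 27, 28, 29}
A ≠ B

No, A ≠ B


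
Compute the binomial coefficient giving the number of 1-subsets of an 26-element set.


C(n,k) = n! / (k!(n-k)!)
C(26,1) = 26! / (1!25!)
= 26

C(26,1) = 26


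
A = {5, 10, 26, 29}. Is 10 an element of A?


A = {5, 10, 26, 29}
Checking if 10 is in A
10 is in A → True

10 ∈ A


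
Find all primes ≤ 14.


Checking each candidate:
Condition: primes ≤ 14
Result = {2, 3, 5, 7, 11, 13}

{2, 3, 5, 7, 11, 13}


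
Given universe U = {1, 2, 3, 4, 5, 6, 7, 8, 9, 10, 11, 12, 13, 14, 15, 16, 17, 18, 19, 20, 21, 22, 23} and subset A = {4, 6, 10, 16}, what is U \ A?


Aᶜ = U \ A = elements in U but not in A
U = {1, 2, 3, 4, 5, 6, 7, 8, 9, 10, 11, 12, 13, 14, 15, 16, 17, 18, 19, 20, 21, 22, 23}
A = {4, 6, 10, 16}
Aᶜ = {1, 2, 3, 5, 7, 8, 9, 11, 12, 13, 14, 15, 17, 18, 19, 20, 21, 22, 23}

Aᶜ = {1, 2, 3, 5, 7, 8, 9, 11, 12, 13, 14, 15, 17, 18, 19, 20, 21, 22, 23}


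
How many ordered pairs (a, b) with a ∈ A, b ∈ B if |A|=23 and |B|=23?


|A × B| = |A| × |B|
= 23 × 23
= 529

|A × B| = 529


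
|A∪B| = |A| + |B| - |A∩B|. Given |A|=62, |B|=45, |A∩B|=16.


|A ∪ B| = |A| + |B| - |A ∩ B|
= 62 + 45 - 16
= 91

|A ∪ B| = 91


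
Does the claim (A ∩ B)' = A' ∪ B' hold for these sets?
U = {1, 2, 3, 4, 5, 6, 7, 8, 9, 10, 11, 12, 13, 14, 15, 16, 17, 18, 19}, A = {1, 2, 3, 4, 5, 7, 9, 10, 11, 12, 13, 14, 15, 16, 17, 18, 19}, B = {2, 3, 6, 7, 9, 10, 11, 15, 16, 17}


LHS: A ∩ B = {2, 3, 7, 9, 10, 11, 15, 16, 17}
(A ∩ B)' = U \ (A ∩ B) = {1, 4, 5, 6, 8, 12, 13, 14, 18, 19}
A' = {6, 8}, B' = {1, 4, 5, 8, 12, 13, 14, 18, 19}
Claimed RHS: A' ∪ B' = {1, 4, 5, 6, 8, 12, 13, 14, 18, 19}
Identity is VALID: LHS = RHS = {1, 4, 5, 6, 8, 12, 13, 14, 18, 19} ✓

Identity is valid. (A ∩ B)' = A' ∪ B' = {1, 4, 5, 6, 8, 12, 13, 14, 18, 19}


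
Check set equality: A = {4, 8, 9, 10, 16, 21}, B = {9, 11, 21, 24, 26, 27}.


Two sets are equal iff they have exactly the same elements.
A = {4, 8, 9, 10, 16, 21}
B = {9, 11, 21, 24, 26, 27}
Differences: {4, 8, 10, 11, 16, 24, 26, 27}
A ≠ B

No, A ≠ B


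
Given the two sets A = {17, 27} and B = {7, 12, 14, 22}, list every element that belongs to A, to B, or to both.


A ∪ B = all elements in A or B (or both)
A = {17, 27}
B = {7, 12, 14, 22}
A ∪ B = {7, 12, 14, 17, 22, 27}

A ∪ B = {7, 12, 14, 17, 22, 27}


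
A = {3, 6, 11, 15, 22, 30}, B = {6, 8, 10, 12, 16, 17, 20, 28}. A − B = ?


A \ B = elements in A but not in B
A = {3, 6, 11, 15, 22, 30}
B = {6, 8, 10, 12, 16, 17, 20, 28}
Remove from A any elements in B
A \ B = {3, 11, 15, 22, 30}

A \ B = {3, 11, 15, 22, 30}


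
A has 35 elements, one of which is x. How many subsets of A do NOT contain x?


Subsets of A avoiding x are subsets of A \ {x}, which has 34 elements.
Count = 2^(n-1) = 2^34
= 17179869184

Number of subsets avoiding x = 17179869184


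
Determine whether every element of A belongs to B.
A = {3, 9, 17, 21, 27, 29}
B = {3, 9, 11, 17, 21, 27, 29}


A ⊆ B means every element of A is in B.
All elements of A are in B.
So A ⊆ B.

Yes, A ⊆ B


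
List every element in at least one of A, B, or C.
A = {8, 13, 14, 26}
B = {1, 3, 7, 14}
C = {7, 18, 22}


A ∪ B = {1, 3, 7, 8, 13, 14, 26}
(A ∪ B) ∪ C = {1, 3, 7, 8, 13, 14, 18, 22, 26}

A ∪ B ∪ C = {1, 3, 7, 8, 13, 14, 18, 22, 26}


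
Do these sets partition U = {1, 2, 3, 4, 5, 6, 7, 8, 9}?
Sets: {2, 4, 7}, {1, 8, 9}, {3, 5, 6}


A partition requires: (1) non-empty parts, (2) pairwise disjoint, (3) union = U
Parts: {2, 4, 7}, {1, 8, 9}, {3, 5, 6}
Union of parts: {1, 2, 3, 4, 5, 6, 7, 8, 9}
U = {1, 2, 3, 4, 5, 6, 7, 8, 9}
All non-empty? True
Pairwise disjoint? True
Covers U? True

Yes, valid partition


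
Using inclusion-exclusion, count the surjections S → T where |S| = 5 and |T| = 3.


n = |S| = 5, k = |T| = 3. Surjections via inclusion-exclusion:
S(n,k) = Σ(-1)^i × C(k,i) × (k-i)^n, i=0 to k
i=0: (-1)^0×C(3,0)×3^5 = 243
i=1: (-1)^1×C(3,1)×2^5 = -96
i=2: (-1)^2×C(3,2)×1^5 = 3
i=3: (-1)^3×C(3,3)×0^5 = 0
Total = 150

Number of surjections = 150


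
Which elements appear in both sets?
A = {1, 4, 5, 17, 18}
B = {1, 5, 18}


A ∩ B = elements in both A and B
A = {1, 4, 5, 17, 18}
B = {1, 5, 18}
A ∩ B = {1, 5, 18}

A ∩ B = {1, 5, 18}


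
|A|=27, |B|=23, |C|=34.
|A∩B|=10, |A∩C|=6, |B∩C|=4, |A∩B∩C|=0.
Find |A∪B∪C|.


|A∪B∪C| = |A|+|B|+|C| - |A∩B|-|A∩C|-|B∩C| + |A∩B∩C|
= 27+23+34 - 10-6-4 + 0
= 84 - 20 + 0
= 64

|A ∪ B ∪ C| = 64


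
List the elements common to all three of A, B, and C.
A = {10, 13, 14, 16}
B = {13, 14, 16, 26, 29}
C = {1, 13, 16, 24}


A ∩ B = {13, 14, 16}
(A ∩ B) ∩ C = {13, 16}

A ∩ B ∩ C = {13, 16}


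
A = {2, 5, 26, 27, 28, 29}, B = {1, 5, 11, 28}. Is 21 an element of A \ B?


A = {2, 5, 26, 27, 28, 29}, B = {1, 5, 11, 28}
A \ B = elements in A but not in B
A \ B = {2, 26, 27, 29}
Checking if 21 ∈ A \ B
21 is not in A \ B → False

21 ∉ A \ B


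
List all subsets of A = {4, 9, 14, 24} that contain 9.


A subset of A contains 9 iff the remaining 3 elements form any subset of A \ {9}.
Count: 2^(n-1) = 2^3 = 8
Subsets containing 9: {9}, {4, 9}, {9, 14}, {9, 24}, {4, 9, 14}, {4, 9, 24}, {9, 14, 24}, {4, 9, 14, 24}

Subsets containing 9 (8 total): {9}, {4, 9}, {9, 14}, {9, 24}, {4, 9, 14}, {4, 9, 24}, {9, 14, 24}, {4, 9, 14, 24}


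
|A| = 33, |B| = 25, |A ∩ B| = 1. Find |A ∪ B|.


|A ∪ B| = |A| + |B| - |A ∩ B|
= 33 + 25 - 1
= 57

|A ∪ B| = 57


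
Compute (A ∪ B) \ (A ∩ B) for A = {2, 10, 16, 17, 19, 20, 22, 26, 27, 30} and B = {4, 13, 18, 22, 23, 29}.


A △ B = (A \ B) ∪ (B \ A) = elements in exactly one of A or B
A \ B = {2, 10, 16, 17, 19, 20, 26, 27, 30}
B \ A = {4, 13, 18, 23, 29}
A △ B = {2, 4, 10, 13, 16, 17, 18, 19, 20, 23, 26, 27, 29, 30}

A △ B = {2, 4, 10, 13, 16, 17, 18, 19, 20, 23, 26, 27, 29, 30}


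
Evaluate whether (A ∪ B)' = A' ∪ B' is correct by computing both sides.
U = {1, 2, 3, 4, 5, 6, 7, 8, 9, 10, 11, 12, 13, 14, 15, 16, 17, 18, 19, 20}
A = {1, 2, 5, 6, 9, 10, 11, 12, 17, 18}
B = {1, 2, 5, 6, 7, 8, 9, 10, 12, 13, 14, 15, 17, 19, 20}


LHS: A ∪ B = {1, 2, 5, 6, 7, 8, 9, 10, 11, 12, 13, 14, 15, 17, 18, 19, 20}
(A ∪ B)' = U \ (A ∪ B) = {3, 4, 16}
A' = {3, 4, 7, 8, 13, 14, 15, 16, 19, 20}, B' = {3, 4, 11, 16, 18}
Claimed RHS: A' ∪ B' = {3, 4, 7, 8, 11, 13, 14, 15, 16, 18, 19, 20}
Identity is INVALID: LHS = {3, 4, 16} but the RHS claimed here equals {3, 4, 7, 8, 11, 13, 14, 15, 16, 18, 19, 20}. The correct form is (A ∪ B)' = A' ∩ B'.

Identity is invalid: (A ∪ B)' = {3, 4, 16} but A' ∪ B' = {3, 4, 7, 8, 11, 13, 14, 15, 16, 18, 19, 20}. The correct De Morgan law is (A ∪ B)' = A' ∩ B'.


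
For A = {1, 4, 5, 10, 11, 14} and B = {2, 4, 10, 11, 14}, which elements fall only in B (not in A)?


A = {1, 4, 5, 10, 11, 14}
B = {2, 4, 10, 11, 14}
Region: only in B (not in A)
Elements: {2}

Elements only in B (not in A): {2}


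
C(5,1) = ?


C(n,k) = n! / (k!(n-k)!)
C(5,1) = 5! / (1!4!)
= 5

C(5,1) = 5


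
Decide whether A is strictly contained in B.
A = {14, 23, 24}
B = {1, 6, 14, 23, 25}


A ⊂ B requires: A ⊆ B AND A ≠ B.
A ⊆ B? No
A ⊄ B, so A is not a proper subset.

No, A is not a proper subset of B


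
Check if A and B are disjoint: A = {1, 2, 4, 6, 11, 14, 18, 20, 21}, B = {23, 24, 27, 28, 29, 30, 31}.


Disjoint means A ∩ B = ∅.
A ∩ B = ∅
A ∩ B = ∅, so A and B are disjoint.

Yes, A and B are disjoint


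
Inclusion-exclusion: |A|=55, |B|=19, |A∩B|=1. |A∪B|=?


|A ∪ B| = |A| + |B| - |A ∩ B|
= 55 + 19 - 1
= 73

|A ∪ B| = 73


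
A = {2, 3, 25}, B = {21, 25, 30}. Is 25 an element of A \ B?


A = {2, 3, 25}, B = {21, 25, 30}
A \ B = elements in A but not in B
A \ B = {2, 3}
Checking if 25 ∈ A \ B
25 is not in A \ B → False

25 ∉ A \ B


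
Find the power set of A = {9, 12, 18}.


|A| = 3, so |P(A)| = 2^3 = 8
Enumerate subsets by cardinality (0 to 3):
∅, {9}, {12}, {18}, {9, 12}, {9, 18}, {12, 18}, {9, 12, 18}

P(A) has 8 subsets: ∅, {9}, {12}, {18}, {9, 12}, {9, 18}, {12, 18}, {9, 12, 18}


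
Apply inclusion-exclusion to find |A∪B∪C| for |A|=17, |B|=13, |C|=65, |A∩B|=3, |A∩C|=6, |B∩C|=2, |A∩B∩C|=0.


|A∪B∪C| = |A|+|B|+|C| - |A∩B|-|A∩C|-|B∩C| + |A∩B∩C|
= 17+13+65 - 3-6-2 + 0
= 95 - 11 + 0
= 84

|A ∪ B ∪ C| = 84


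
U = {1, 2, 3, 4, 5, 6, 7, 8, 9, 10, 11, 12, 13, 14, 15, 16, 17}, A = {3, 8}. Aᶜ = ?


Aᶜ = U \ A = elements in U but not in A
U = {1, 2, 3, 4, 5, 6, 7, 8, 9, 10, 11, 12, 13, 14, 15, 16, 17}
A = {3, 8}
Aᶜ = {1, 2, 4, 5, 6, 7, 9, 10, 11, 12, 13, 14, 15, 16, 17}

Aᶜ = {1, 2, 4, 5, 6, 7, 9, 10, 11, 12, 13, 14, 15, 16, 17}


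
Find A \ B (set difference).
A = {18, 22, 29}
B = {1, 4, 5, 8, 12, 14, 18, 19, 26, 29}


A \ B = elements in A but not in B
A = {18, 22, 29}
B = {1, 4, 5, 8, 12, 14, 18, 19, 26, 29}
Remove from A any elements in B
A \ B = {22}

A \ B = {22}


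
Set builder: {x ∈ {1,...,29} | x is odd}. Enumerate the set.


Checking each candidate:
Condition: odd numbers in {1,...,29}
Result = {1, 3, 5, 7, 9, 11, 13, 15, 17, 19, 21, 23, 25, 27, 29}

{1, 3, 5, 7, 9, 11, 13, 15, 17, 19, 21, 23, 25, 27, 29}


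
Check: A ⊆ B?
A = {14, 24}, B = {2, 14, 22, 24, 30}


A ⊆ B means every element of A is in B.
All elements of A are in B.
So A ⊆ B.

Yes, A ⊆ B


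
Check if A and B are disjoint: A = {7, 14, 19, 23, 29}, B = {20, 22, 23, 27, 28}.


Disjoint means A ∩ B = ∅.
A ∩ B = {23}
A ∩ B ≠ ∅, so A and B are NOT disjoint.

No, A and B are not disjoint (A ∩ B = {23})


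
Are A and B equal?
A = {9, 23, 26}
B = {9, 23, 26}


Two sets are equal iff they have exactly the same elements.
A = {9, 23, 26}
B = {9, 23, 26}
Same elements → A = B

Yes, A = B


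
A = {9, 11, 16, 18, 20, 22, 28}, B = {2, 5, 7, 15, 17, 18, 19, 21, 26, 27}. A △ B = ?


A △ B = (A \ B) ∪ (B \ A) = elements in exactly one of A or B
A \ B = {9, 11, 16, 20, 22, 28}
B \ A = {2, 5, 7, 15, 17, 19, 21, 26, 27}
A △ B = {2, 5, 7, 9, 11, 15, 16, 17, 19, 20, 21, 22, 26, 27, 28}

A △ B = {2, 5, 7, 9, 11, 15, 16, 17, 19, 20, 21, 22, 26, 27, 28}


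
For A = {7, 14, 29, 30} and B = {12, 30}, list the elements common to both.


A ∩ B = elements in both A and B
A = {7, 14, 29, 30}
B = {12, 30}
A ∩ B = {30}

A ∩ B = {30}


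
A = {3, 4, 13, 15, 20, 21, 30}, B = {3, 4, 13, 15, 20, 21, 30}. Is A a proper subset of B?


A ⊂ B requires: A ⊆ B AND A ≠ B.
A ⊆ B? Yes
A = B? Yes
A = B, so A is not a PROPER subset.

No, A is not a proper subset of B


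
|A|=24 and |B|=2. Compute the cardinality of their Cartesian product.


|A × B| = |A| × |B|
= 24 × 2
= 48

|A × B| = 48


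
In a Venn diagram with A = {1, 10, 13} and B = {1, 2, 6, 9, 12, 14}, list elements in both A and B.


A = {1, 10, 13}
B = {1, 2, 6, 9, 12, 14}
Region: in both A and B
Elements: {1}

Elements in both A and B: {1}


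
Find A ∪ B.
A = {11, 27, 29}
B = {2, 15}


A ∪ B = all elements in A or B (or both)
A = {11, 27, 29}
B = {2, 15}
A ∪ B = {2, 11, 15, 27, 29}

A ∪ B = {2, 11, 15, 27, 29}


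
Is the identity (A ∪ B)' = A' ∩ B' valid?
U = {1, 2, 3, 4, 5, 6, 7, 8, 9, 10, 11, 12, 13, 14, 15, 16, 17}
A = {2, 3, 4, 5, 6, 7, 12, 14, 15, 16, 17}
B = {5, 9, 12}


LHS: A ∪ B = {2, 3, 4, 5, 6, 7, 9, 12, 14, 15, 16, 17}
(A ∪ B)' = U \ (A ∪ B) = {1, 8, 10, 11, 13}
A' = {1, 8, 9, 10, 11, 13}, B' = {1, 2, 3, 4, 6, 7, 8, 10, 11, 13, 14, 15, 16, 17}
Claimed RHS: A' ∩ B' = {1, 8, 10, 11, 13}
Identity is VALID: LHS = RHS = {1, 8, 10, 11, 13} ✓

Identity is valid. (A ∪ B)' = A' ∩ B' = {1, 8, 10, 11, 13}


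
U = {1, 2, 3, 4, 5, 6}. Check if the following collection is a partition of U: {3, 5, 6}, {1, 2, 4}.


A partition requires: (1) non-empty parts, (2) pairwise disjoint, (3) union = U
Parts: {3, 5, 6}, {1, 2, 4}
Union of parts: {1, 2, 3, 4, 5, 6}
U = {1, 2, 3, 4, 5, 6}
All non-empty? True
Pairwise disjoint? True
Covers U? True

Yes, valid partition


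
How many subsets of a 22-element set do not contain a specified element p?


Subsets of A avoiding p are subsets of A \ {p}, which has 21 elements.
Count = 2^(n-1) = 2^21
= 2097152

Number of subsets avoiding p = 2097152


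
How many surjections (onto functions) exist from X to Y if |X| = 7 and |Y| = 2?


n = |X| = 7, k = |Y| = 2. Surjections via inclusion-exclusion:
S(n,k) = Σ(-1)^i × C(k,i) × (k-i)^n, i=0 to k
i=0: (-1)^0×C(2,0)×2^7 = 128
i=1: (-1)^1×C(2,1)×1^7 = -2
i=2: (-1)^2×C(2,2)×0^7 = 0
Total = 126

Number of surjections = 126


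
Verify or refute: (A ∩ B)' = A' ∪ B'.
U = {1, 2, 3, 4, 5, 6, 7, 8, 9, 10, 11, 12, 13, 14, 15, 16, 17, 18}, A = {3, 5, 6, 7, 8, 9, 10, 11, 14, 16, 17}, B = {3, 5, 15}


LHS: A ∩ B = {3, 5}
(A ∩ B)' = U \ (A ∩ B) = {1, 2, 4, 6, 7, 8, 9, 10, 11, 12, 13, 14, 15, 16, 17, 18}
A' = {1, 2, 4, 12, 13, 15, 18}, B' = {1, 2, 4, 6, 7, 8, 9, 10, 11, 12, 13, 14, 16, 17, 18}
Claimed RHS: A' ∪ B' = {1, 2, 4, 6, 7, 8, 9, 10, 11, 12, 13, 14, 15, 16, 17, 18}
Identity is VALID: LHS = RHS = {1, 2, 4, 6, 7, 8, 9, 10, 11, 12, 13, 14, 15, 16, 17, 18} ✓

Identity is valid. (A ∩ B)' = A' ∪ B' = {1, 2, 4, 6, 7, 8, 9, 10, 11, 12, 13, 14, 15, 16, 17, 18}


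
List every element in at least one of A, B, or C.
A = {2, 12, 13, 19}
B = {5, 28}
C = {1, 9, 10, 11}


A ∪ B = {2, 5, 12, 13, 19, 28}
(A ∪ B) ∪ C = {1, 2, 5, 9, 10, 11, 12, 13, 19, 28}

A ∪ B ∪ C = {1, 2, 5, 9, 10, 11, 12, 13, 19, 28}


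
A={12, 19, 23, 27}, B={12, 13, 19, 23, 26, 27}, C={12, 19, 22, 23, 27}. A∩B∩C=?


A ∩ B = {12, 19, 23, 27}
(A ∩ B) ∩ C = {12, 19, 23, 27}

A ∩ B ∩ C = {12, 19, 23, 27}


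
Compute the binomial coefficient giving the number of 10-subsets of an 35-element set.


C(n,k) = n! / (k!(n-k)!)
C(35,10) = 35! / (10!25!)
= 183579396

C(35,10) = 183579396


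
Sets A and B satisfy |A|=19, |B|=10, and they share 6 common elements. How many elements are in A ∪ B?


|A ∪ B| = |A| + |B| - |A ∩ B|
= 19 + 10 - 6
= 23

|A ∪ B| = 23


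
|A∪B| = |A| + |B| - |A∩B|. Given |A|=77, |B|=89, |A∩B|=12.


|A ∪ B| = |A| + |B| - |A ∩ B|
= 77 + 89 - 12
= 154

|A ∪ B| = 154


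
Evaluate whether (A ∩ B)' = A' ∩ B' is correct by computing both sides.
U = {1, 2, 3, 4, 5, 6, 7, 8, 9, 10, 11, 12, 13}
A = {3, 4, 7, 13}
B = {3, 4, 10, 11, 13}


LHS: A ∩ B = {3, 4, 13}
(A ∩ B)' = U \ (A ∩ B) = {1, 2, 5, 6, 7, 8, 9, 10, 11, 12}
A' = {1, 2, 5, 6, 8, 9, 10, 11, 12}, B' = {1, 2, 5, 6, 7, 8, 9, 12}
Claimed RHS: A' ∩ B' = {1, 2, 5, 6, 8, 9, 12}
Identity is INVALID: LHS = {1, 2, 5, 6, 7, 8, 9, 10, 11, 12} but the RHS claimed here equals {1, 2, 5, 6, 8, 9, 12}. The correct form is (A ∩ B)' = A' ∪ B'.

Identity is invalid: (A ∩ B)' = {1, 2, 5, 6, 7, 8, 9, 10, 11, 12} but A' ∩ B' = {1, 2, 5, 6, 8, 9, 12}. The correct De Morgan law is (A ∩ B)' = A' ∪ B'.
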